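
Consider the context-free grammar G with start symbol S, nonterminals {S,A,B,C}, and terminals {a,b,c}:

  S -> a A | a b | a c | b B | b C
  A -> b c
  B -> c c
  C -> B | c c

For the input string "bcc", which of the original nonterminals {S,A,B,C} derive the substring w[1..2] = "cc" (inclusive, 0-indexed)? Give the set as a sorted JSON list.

CNF form of G:
  S -> T0 B | T0 C | T2 A | T2 T0 | T2 T1
  A -> T0 T1
  B -> T1 T1
  C -> T1 T1
  T0 -> b
  T1 -> c
  T2 -> a

CYK fill (cells [i..j] with 1 ≤ i ≤ j ≤ 2 only):
  T[1,1] 'c' = {T1}  orig:{}
  T[2,2] 'c' = {T1}  orig:{}
  T[1,2] 'cc' = {B,C}

Original NTs in T[1,2] deriving "cc": ["B", "C"]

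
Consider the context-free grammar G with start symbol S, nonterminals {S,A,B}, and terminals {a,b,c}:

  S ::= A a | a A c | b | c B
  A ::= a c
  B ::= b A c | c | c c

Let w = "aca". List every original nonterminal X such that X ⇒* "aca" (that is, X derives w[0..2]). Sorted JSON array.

CNF form of G:
  S -> A T0 | T0 X4 | T1 B | b
  A -> T0 T1
  B -> T1 T1 | T2 X3 | c
  T0 -> a
  T1 -> c
  T2 -> b
  X3 -> A T1
  X4 -> A T1

Fill CYK table bottom-up (cells [i..j] with 0 ≤ i ≤ j ≤ 2 only):
  [0..0]={T0}  "a"  orig:{}
  [1..1]={B,T1}  "c"  orig:{B}
  [2..2]={T0}  "a"  orig:{}
  [0..1]={A}  "ac"
  [1..2]=∅  "ca"
  [0..2]={S}  "aca"

Original NTs in T[0,2] deriving "aca": ["S"]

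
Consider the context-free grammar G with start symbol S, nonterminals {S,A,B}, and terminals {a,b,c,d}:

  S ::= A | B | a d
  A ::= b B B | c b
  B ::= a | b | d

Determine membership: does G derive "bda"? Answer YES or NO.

CNF form of G:
  S -> T0 X5 | T1 T0 | T2 T3 | a | b | d
  A -> T0 X4 | T1 T0
  B -> a | b | d
  T0 -> b
  T1 -> c
  T2 -> a
  T3 -> d
  X4 -> B B
  X5 -> B B

CYK table (by increasing span):
  cell(0,0) b: {B,S,T0}  orig:{B,S}
  cell(1,1) d: {B,S,T3}  orig:{B,S}
  cell(2,2) a: {B,S,T2}  orig:{B,S}
  cell(0,1) bd: {X4,X5}  orig:{}
  cell(1,2) da: {X4,X5}  orig:{}
  cell(0,2) bda: {A,S}

S ∈ T[0,2] ⇒ YES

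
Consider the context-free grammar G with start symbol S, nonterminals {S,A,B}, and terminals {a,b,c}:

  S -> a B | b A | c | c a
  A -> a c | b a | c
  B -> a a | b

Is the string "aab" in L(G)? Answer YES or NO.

Convert to CNF:
  S -> T0 B | T1 T0 | T2 A | c
  A -> T0 T1 | T2 T0 | c
  B -> T0 T0 | b
  T0 -> a
  T1 -> c
  T2 -> b

CYK fill:
  [0..0]={T0}  "a"  orig:{}
  [1..1]={T0}  "a"  orig:{}
  [2..2]={B,T2}  "b"  orig:{B}
  [0..1]={B}  "aa"
  [1..2]={S}  "ab"
  [0..2]=∅  "aab"

S ∉ T[0,2] ⇒ NO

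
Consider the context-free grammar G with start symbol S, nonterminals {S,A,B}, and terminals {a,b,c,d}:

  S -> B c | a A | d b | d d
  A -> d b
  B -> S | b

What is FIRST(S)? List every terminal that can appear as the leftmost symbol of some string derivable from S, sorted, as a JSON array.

FIRST iteration:
iter 1:
  A via A→d b: +{d}
  B via B→b: +{b}
  S via S→B c: +{b}
  S via S→a A: +{a}
  S via S→d b: +{d}
  S: {a,b,d}  A: {d}  B: {b}
iter 2:
  B via B→S: +{a,d}
  S: {a,b,d}  A: {d}  B: {a,b,d}
iter 3: (stable)
  S: {a,b,d}  A: {d}  B: {a,b,d}

FIRST(S) = ["a", "b", "d"]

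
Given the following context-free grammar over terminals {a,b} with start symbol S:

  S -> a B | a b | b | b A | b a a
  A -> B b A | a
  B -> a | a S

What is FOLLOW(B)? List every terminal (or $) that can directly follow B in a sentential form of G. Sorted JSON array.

FIRST sets, iterate to fixpoint:
iter 1:
  A via A→a: +{a}
  B via B→a: +{a}
  S via S→a B: +{a}
  S via S→b: +{b}
  FIRST[S]={a,b}  FIRST[A]={a}  FIRST[B]={a}
iter 2: — fixpoint
  FIRST[S]={a,b}  FIRST[A]={a}  FIRST[B]={a}

FOLLOW sets:
FOLLOW(S) := {$}
round 1:
  A→B b A: FOLLOW(B) ⊇ FIRST(b) = {b}; new: +{b}
  B→a S: FOLLOW(S) ⊇ FOLLOW(B) ⊇ {b}; new: +{b}
  S→a B: FOLLOW(B) ⊇ FOLLOW(S) ⊇ {$,b}; new: +{$}
  S→b A: FOLLOW(A) ⊇ FOLLOW(S) ⊇ {$,b}; new: +{$,b}
  FOLLOW[S]={$,b}  FOLLOW[A]={$,b}  FOLLOW[B]={$,b}
round 2: done
  FOLLOW[S]={$,b}  FOLLOW[A]={$,b}  FOLLOW[B]={$,b}

FOLLOW(B) = ["$", "b"]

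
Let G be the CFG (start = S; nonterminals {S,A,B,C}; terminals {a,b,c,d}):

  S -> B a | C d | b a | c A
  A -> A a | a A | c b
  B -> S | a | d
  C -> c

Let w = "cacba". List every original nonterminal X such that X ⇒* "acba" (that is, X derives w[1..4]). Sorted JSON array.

Convert to CNF:
  S -> B T0 | C T3 | T1 A | T2 T0
  A -> A T0 | T0 A | T1 T2
  B -> B T0 | C T3 | T1 A | T2 T0 | a | d
  C -> c
  T0 -> a
  T1 -> c
  T2 -> b
  T3 -> d

CYK table (by increasing span) (cells [i..j] with 1 ≤ i ≤ j ≤ 4 only):
  cell(1,1) a: {B,T0}  orig:{B}
  cell(2,2) c: {C,T1}  orig:{C}
  cell(3,3) b: {T2}  orig:{}
  cell(4,4) a: {B,T0}  orig:{B}
  cell(1,2) ac: ∅
  cell(2,3) cb: {A}
  cell(3,4) ba: {B,S}
  cell(1,3) acb: {A}
  cell(2,4) cba: {A}
  cell(1,4) acba: {A}

Original NTs in T[1,4] deriving "acba": ["A"]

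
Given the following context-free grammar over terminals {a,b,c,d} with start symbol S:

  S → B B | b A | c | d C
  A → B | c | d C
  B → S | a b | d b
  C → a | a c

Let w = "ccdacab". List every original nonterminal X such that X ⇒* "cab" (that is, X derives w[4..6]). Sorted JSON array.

CNF form of G:
  S -> B B | T1 A | T2 C | c
  A -> B B | T0 T1 | T1 A | T2 C | T2 T1 | c
  B -> B B | T0 T1 | T1 A | T2 C | T2 T1 | c
  C -> T0 T3 | a
  T0 -> a
  T1 -> b
  T2 -> d
  T3 -> c

CYK table (by increasing span) (cells [i..j] with 4 ≤ i ≤ j ≤ 6 only):
  T[4,4] 'c' = {A,B,S,T3}  orig:{A,B,S}
  T[5,5] 'a' = {C,T0}  orig:{C}
  T[6,6] 'b' = {T1}  orig:{}
  T[4,5] 'ca' = ∅
  T[5,6] 'ab' = {A,B}
  T[4,6] 'cab' = {A,B,S}

Original NTs in T[4,6] deriving "cab": ["A", "B", "S"]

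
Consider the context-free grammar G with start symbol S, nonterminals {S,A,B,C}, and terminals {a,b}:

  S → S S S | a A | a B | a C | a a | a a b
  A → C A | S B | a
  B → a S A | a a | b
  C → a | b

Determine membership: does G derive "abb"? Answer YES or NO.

CNF form of G:
  S -> S X3 | T0 A | T0 B | T0 C | T0 T0 | T0 X4
  A -> C A | S B | a
  B -> T0 T0 | T0 X2 | b
  C -> a | b
  T0 -> a
  T1 -> b
  X2 -> S A
  X3 -> S S
  X4 -> T0 T1

Fill CYK table bottom-up:
  cell(0,0) a: {A,C,T0}  orig:{A,C}
  cell(1,1) b: {B,C,T1}  orig:{B,C}
  cell(2,2) b: {B,C,T1}  orig:{B,C}
  cell(0,1) ab: {S,X4}  orig:{S}
  cell(1,2) bb: ∅
  cell(0,2) abb: {A}

S ∉ T[0,2] ⇒ NO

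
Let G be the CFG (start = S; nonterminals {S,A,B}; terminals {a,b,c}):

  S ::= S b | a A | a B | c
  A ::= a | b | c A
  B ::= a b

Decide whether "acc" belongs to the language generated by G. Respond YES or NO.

Convert to CNF:
  S -> S T2 | T1 A | T1 B | c
  A -> T0 A | a | b
  B -> T1 T2
  T0 -> c
  T1 -> a
  T2 -> b

Fill CYK table bottom-up:
  [0..0]={A,T1}  "a"  orig:{A}
  [1..1]={S,T0}  "c"  orig:{S}
  [2..2]={S,T0}  "c"  orig:{S}
  [0..1]=∅  "ac"
  [1..2]=∅  "cc"
  [0..2]=∅  "acc"

S ∉ T[0,2] ⇒ NO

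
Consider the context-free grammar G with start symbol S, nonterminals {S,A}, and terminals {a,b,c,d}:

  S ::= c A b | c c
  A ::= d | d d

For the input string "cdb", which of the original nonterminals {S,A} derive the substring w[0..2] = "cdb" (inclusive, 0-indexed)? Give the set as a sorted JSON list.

CNF form of G:
  S -> T1 T1 | T1 X3
  A -> T0 T0 | d
  T0 -> d
  T1 -> c
  T2 -> b
  X3 -> A T2

CYK table (by increasing span) — only the sub-triangle for w[0..2]:
  T[0,0] 'c' = {T1}  orig:{}
  T[1,1] 'd' = {A,T0}  orig:{A}
  T[2,2] 'b' = {T2}  orig:{}
  T[0,1] 'cd' = ∅
  T[1,2] 'db' = {X3}  orig:{}
  T[0,2] 'cdb' = {S}

Original NTs in T[0,2] deriving "cdb": ["S"]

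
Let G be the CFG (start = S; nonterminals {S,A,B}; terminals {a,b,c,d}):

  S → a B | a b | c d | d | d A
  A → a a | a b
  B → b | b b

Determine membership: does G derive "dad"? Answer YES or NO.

Convert to CNF:
  S -> T0 B | T0 T1 | T2 T3 | T3 A | d
  A -> T0 T0 | T0 T1
  B -> T1 T1 | b
  T0 -> a
  T1 -> b
  T2 -> c
  T3 -> d

Fill CYK table bottom-up:
  T[0,0] 'd' = {S,T3}  orig:{S}
  T[1,1] 'a' = {T0}  orig:{}
  T[2,2] 'd' = {S,T3}  orig:{S}
  T[0,1] 'da' = ∅
  T[1,2] 'ad' = ∅
  T[0,2] 'dad' = ∅

S ∉ T[0,2] ⇒ NO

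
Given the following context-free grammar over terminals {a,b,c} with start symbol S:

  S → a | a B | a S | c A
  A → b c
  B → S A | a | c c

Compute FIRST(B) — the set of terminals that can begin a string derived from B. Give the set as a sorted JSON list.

FIRST sets, iterate to fixpoint:
round 1:
  A via A→b c: +{b}
  B via B→a: +{a}
  B via B→c c: +{c}
  S via S→a: +{a}
  S via S→c A: +{c}
  FIRST(S)={a,c}  FIRST(A)={b}  FIRST(B)={a,c}
round 2: (stable)
  FIRST(S)={a,c}  FIRST(A)={b}  FIRST(B)={a,c}

FIRST(B) = ["a", "c"]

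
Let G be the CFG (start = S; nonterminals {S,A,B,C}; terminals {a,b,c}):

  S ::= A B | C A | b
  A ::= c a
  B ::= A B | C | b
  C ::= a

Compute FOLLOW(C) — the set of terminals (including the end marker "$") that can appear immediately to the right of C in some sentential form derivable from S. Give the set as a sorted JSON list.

Compute FIRST by fixpoint:
pass 1:
  A via A→c a: +{c}
  B via B→A B: +{c}
  B via B→b: +{b}
  C via C→a: +{a}
  S via S→A B: +{c}
  S via S→C A: +{a}
  S via S→b: +{b}
  FIRST(S)={a,b,c}  FIRST(A)={c}  FIRST(B)={b,c}  FIRST(C)={a}
pass 2:
  B via B→C: +{a}
  FIRST(S)={a,b,c}  FIRST(A)={c}  FIRST(B)={a,b,c}  FIRST(C)={a}
pass 3: — fixpoint
  FIRST(S)={a,b,c}  FIRST(A)={c}  FIRST(B)={a,b,c}  FIRST(C)={a}

FOLLOW sets:
initialize: $ ∈ FOLLOW(S)
[1]
  B→A B: FOLLOW(A) ⊇ FIRST(B) = {a,b,c}; new: +{a,b,c}
  S→A B: FOLLOW(B) ⊇ FOLLOW(S) ⊇ {$}; new: +{$}
  S→C A: FOLLOW(C) ⊇ FIRST(A) = {c}; new: +{c}
  S→C A: FOLLOW(A) ⊇ FOLLOW(S) ⊇ {$}; new: +{$}
  FOLLOW(S)={$}  FOLLOW(A)={$,a,b,c}  FOLLOW(B)={$}  FOLLOW(C)={c}
[2]
  B→C: FOLLOW(C) ⊇ FOLLOW(B) ⊇ {$}; new: +{$}
  FOLLOW(S)={$}  FOLLOW(A)={$,a,b,c}  FOLLOW(B)={$}  FOLLOW(C)={$,c}
[3] done
  FOLLOW(S)={$}  FOLLOW(A)={$,a,b,c}  FOLLOW(B)={$}  FOLLOW(C)={$,c}

FOLLOW(C) = ["$", "c"]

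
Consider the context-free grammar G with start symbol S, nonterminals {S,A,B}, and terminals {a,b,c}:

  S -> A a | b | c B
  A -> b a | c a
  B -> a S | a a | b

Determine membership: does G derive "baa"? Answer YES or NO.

Convert to CNF:
  S -> A T1 | T2 B | b
  A -> T0 T1 | T2 T1
  B -> T1 S | T1 T1 | b
  T0 -> b
  T1 -> a
  T2 -> c

CYK table (by increasing span):
  cell(0,0) b: {B,S,T0}  orig:{B,S}
  cell(1,1) a: {T1}  orig:{}
  cell(2,2) a: {T1}  orig:{}
  cell(0,1) ba: {A}
  cell(1,2) aa: {B}
  cell(0,2) baa: {S}

S ∈ T[0,2] ⇒ YES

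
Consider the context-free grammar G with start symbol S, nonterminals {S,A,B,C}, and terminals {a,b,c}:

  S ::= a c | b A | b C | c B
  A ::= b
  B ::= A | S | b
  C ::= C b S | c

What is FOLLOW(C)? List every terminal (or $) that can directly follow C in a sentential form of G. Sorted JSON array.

Compute FIRST by fixpoint:
iter 1:
  A via A→b: +{b}
  B via B→A: +{b}
  C via C→c: +{c}
  S via S→a c: +{a}
  S via S→b A: +{b}
  S via S→c B: +{c}
  FIRST[S]={a,b,c}  FIRST[A]={b}  FIRST[B]={b}  FIRST[C]={c}
iter 2:
  B via B→S: +{a,c}
  FIRST[S]={a,b,c}  FIRST[A]={b}  FIRST[B]={a,b,c}  FIRST[C]={c}
iter 3: (no change)
  FIRST[S]={a,b,c}  FIRST[A]={b}  FIRST[B]={a,b,c}  FIRST[C]={c}

FOLLOW iteration:
seed FOLLOW(S) with $
pass 1:
  C→C b S: FOLLOW(C) ⊇ FIRST(b) = {b}; new: +{b}
  C→C b S: FOLLOW(S) ⊇ FOLLOW(C) ⊇ {b}; new: +{b}
  S→b A: FOLLOW(A) ⊇ FOLLOW(S) ⊇ {$,b}; new: +{$,b}
  S→b C: FOLLOW(C) ⊇ FOLLOW(S) ⊇ {$,b}; new: +{$}
  S→c B: FOLLOW(B) ⊇ FOLLOW(S) ⊇ {$,b}; new: +{$,b}
  FOLLOW[S]={$,b}  FOLLOW[A]={$,b}  FOLLOW[B]={$,b}  FOLLOW[C]={$,b}
pass 2: (stable)
  FOLLOW[S]={$,b}  FOLLOW[A]={$,b}  FOLLOW[B]={$,b}  FOLLOW[C]={$,b}

FOLLOW(C) = ["$", "b"]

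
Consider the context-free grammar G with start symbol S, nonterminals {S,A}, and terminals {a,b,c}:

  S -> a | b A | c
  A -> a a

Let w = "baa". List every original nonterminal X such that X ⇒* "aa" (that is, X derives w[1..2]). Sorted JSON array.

CNF form of G:
  S -> T1 A | a | c
  A -> T0 T0
  T0 -> a
  T1 -> b

CYK table (by increasing span) — only the sub-triangle for w[1..2]:
  T[1,1] 'a' = {S,T0}  orig:{S}
  T[2,2] 'a' = {S,T0}  orig:{S}
  T[1,2] 'aa' = {A}

Original NTs in T[1,2] deriving "aa": ["A"]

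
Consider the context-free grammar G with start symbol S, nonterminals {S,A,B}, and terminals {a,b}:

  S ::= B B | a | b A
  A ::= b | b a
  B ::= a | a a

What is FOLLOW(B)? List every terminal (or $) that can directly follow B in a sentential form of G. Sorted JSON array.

FIRST iteration:
[1]
  A via A→b: +{b}
  B via B→a: +{a}
  S via S→B B: +{a}
  S via S→b A: +{b}
  S: {a,b}  A: {b}  B: {a}
[2] — fixpoint
  S: {a,b}  A: {b}  B: {a}

FOLLOW iteration:
seed FOLLOW(S) with $
iter 1:
  S→B B: FOLLOW(B) ⊇ FIRST(B) = {a}; new: +{a}
  S→B B: FOLLOW(B) ⊇ FOLLOW(S) ⊇ {$}; new: +{$}
  S→b A: FOLLOW(A) ⊇ FOLLOW(S) ⊇ {$}; new: +{$}
  FOLLOW(S)={$}  FOLLOW(A)={$}  FOLLOW(B)={$,a}
iter 2: (no change)
  FOLLOW(S)={$}  FOLLOW(A)={$}  FOLLOW(B)={$,a}

FOLLOW(B) = ["$", "a"]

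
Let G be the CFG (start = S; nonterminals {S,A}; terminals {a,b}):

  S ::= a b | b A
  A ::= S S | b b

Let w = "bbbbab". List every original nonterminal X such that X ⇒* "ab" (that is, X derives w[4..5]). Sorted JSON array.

CNF form of G:
  S -> T0 A | T1 T0
  A -> S S | T0 T0
  T0 -> b
  T1 -> a

Fill CYK table bottom-up — only the sub-triangle for w[4..5]:
  cell(4,4) a: {T1}  orig:{}
  cell(5,5) b: {T0}  orig:{}
  cell(4,5) ab: {S}

Original NTs in T[4,5] deriving "ab": ["S"]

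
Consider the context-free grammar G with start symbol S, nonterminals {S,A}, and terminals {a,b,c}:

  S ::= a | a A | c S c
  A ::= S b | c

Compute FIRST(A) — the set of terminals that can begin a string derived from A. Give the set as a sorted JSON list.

FIRST sets, iterate to fixpoint:
iter 1:
  A via A→c: +{c}
  S via S→a: +{a}
  S via S→c S c: +{c}
  FIRST(S)={a,c}  FIRST(A)={c}
iter 2:
  A via A→S b: +{a}
  FIRST(S)={a,c}  FIRST(A)={a,c}
iter 3: (no change)
  FIRST(S)={a,c}  FIRST(A)={a,c}

FIRST(A) = ["a", "c"]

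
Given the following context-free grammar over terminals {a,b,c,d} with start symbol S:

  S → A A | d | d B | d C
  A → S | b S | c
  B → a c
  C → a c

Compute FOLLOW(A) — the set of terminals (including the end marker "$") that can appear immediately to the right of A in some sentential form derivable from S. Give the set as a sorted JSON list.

FIRST sets, iterate to fixpoint:
pass 1:
  A via A→b S: +{b}
  A via A→c: +{c}
  B via B→a c: +{a}
  C via C→a c: +{a}
  S via S→A A: +{b,c}
  S via S→d: +{d}
  FIRST[S]={b,c,d}  FIRST[A]={b,c}  FIRST[B]={a}  FIRST[C]={a}
pass 2:
  A via A→S: +{d}
  FIRST[S]={b,c,d}  FIRST[A]={b,c,d}  FIRST[B]={a}  FIRST[C]={a}
pass 3: — fixpoint
  FIRST[S]={b,c,d}  FIRST[A]={b,c,d}  FIRST[B]={a}  FIRST[C]={a}

FOLLOW sets:
FOLLOW(S) := {$}
pass 1:
  S→A A: FOLLOW(A) ⊇ FIRST(A) = {b,c,d}; new: +{b,c,d}
  S→A A: FOLLOW(A) ⊇ FOLLOW(S) ⊇ {$}; new: +{$}
  S→d B: FOLLOW(B) ⊇ FOLLOW(S) ⊇ {$}; new: +{$}
  S→d C: FOLLOW(C) ⊇ FOLLOW(S) ⊇ {$}; new: +{$}
  S: {$}  A: {$,b,c,d}  B: {$}  C: {$}
pass 2:
  A→S: FOLLOW(S) ⊇ FOLLOW(A) ⊇ {$,b,c,d}; new: +{b,c,d}
  S→d B: FOLLOW(B) ⊇ FOLLOW(S) ⊇ {$,b,c,d}; new: +{b,c,d}
  S→d C: FOLLOW(C) ⊇ FOLLOW(S) ⊇ {$,b,c,d}; new: +{b,c,d}
  S: {$,b,c,d}  A: {$,b,c,d}  B: {$,b,c,d}  C: {$,b,c,d}
pass 3: (no change)
  S: {$,b,c,d}  A: {$,b,c,d}  B: {$,b,c,d}  C: {$,b,c,d}

FOLLOW(A) = ["$", "b", "c", "d"]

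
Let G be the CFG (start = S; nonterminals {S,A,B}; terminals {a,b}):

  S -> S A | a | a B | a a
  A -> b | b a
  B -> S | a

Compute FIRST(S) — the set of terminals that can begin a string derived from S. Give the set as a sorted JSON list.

Compute FIRST by fixpoint:
iter 1:
  A via A→b: +{b}
  B via B→a: +{a}
  S via S→a: +{a}
  FIRST(S)={a}  FIRST(A)={b}  FIRST(B)={a}
iter 2: done
  FIRST(S)={a}  FIRST(A)={b}  FIRST(B)={a}

FIRST(S) = ["a"]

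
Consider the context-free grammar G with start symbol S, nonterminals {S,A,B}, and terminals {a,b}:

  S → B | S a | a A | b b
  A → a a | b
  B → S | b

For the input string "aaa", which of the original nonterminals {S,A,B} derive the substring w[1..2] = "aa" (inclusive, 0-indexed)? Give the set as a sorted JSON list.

CNF form of G:
  S -> S T0 | T0 A | T1 T1 | b
  A -> T0 T0 | b
  B -> S T0 | T0 A | T1 T1 | b
  T0 -> a
  T1 -> b

CYK fill, restricted to cells inside w[1..2]:
  cell(1,1) a: {T0}  orig:{}
  cell(2,2) a: {T0}  orig:{}
  cell(1,2) aa: {A}

Original NTs in T[1,2] deriving "aa": ["A"]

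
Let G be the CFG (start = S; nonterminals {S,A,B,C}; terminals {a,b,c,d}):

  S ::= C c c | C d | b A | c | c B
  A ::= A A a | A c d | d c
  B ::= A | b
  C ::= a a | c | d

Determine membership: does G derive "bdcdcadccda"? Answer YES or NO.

Convert to CNF:
  S -> C T2 | C X8 | T1 B | T3 A | c
  A -> A X4 | A X5 | T2 T1
  B -> A X6 | A X7 | T2 T1 | b
  C -> T0 T0 | c | d
  T0 -> a
  T1 -> c
  T2 -> d
  T3 -> b
  X4 -> A T0
  X5 -> T1 T2
  X6 -> A T0
  X7 -> T1 T2
  X8 -> T1 T1

Fill CYK table bottom-up:
  cell(0,0) b: {B,T3}  orig:{B}
  cell(1,1) d: {C,T2}  orig:{C}
  cell(2,2) c: {C,S,T1}  orig:{C,S}
  cell(3,3) d: {C,T2}  orig:{C}
  cell(4,4) c: {C,S,T1}  orig:{C,S}
  cell(5,5) a: {T0}  orig:{}
  cell(6,6) d: {C,T2}  orig:{C}
  cell(7,7) c: {C,S,T1}  orig:{C,S}
  cell(8,8) c: {C,S,T1}  orig:{C,S}
  cell(9,9) d: {C,T2}  orig:{C}
  cell(10,10) a: {T0}  orig:{}
  cell(0,1) bd: ∅
  cell(1,2) dc: {A,B}
  cell(2,3) cd: {S,X5,X7}  orig:{S}
  cell(3,4) dc: {A,B}
  cell(4,5) ca: ∅
  cell(5,6) ad: ∅
  cell(6,7) dc: {A,B}
  cell(7,8) cc: {X8}  orig:{}
  cell(8,9) cd: {S,X5,X7}  orig:{S}
  cell(9,10) da: ∅
  cell(0,2) bdc: {S}
  cell(1,3) dcd: ∅
  cell(2,4) cdc: {S}
  cell(3,5) dca: {X4,X6}  orig:{}
  cell(4,6) cad: ∅
  cell(5,7) adc: ∅
  cell(6,8) dcc: {S}
  cell(7,9) ccd: ∅
  cell(8,10) cda: ∅
  cell(0,3) bdcd: ∅
  cell(1,4) dcdc: ∅
  cell(2,5) cdca: ∅
  cell(3,6) dcad: ∅
  cell(4,7) cadc: ∅
  cell(5,8) adcc: ∅
  cell(6,9) dccd: {A,B}
  cell(7,10) ccda: ∅
  cell(0,4) bdcdc: ∅
  cell(1,5) dcdca: {A,B}
  cell(2,6) cdcad: ∅
  cell(3,7) dcadc: ∅
  cell(4,8) cadcc: ∅
  cell(5,9) adccd: ∅
  cell(6,10) dccda: {X4,X6}  orig:{}
  cell(0,5) bdcdca: {S}
  cell(1,6) dcdcad: ∅
  cell(2,7) cdcadc: ∅
  cell(3,8) dcadcc: ∅
  cell(4,9) cadccd: ∅
  cell(5,10) adccda: ∅
  cell(0,6) bdcdcad: ∅
  cell(1,7) dcdcadc: ∅
  cell(2,8) cdcadcc: ∅
  cell(3,9) dcadccd: ∅
  cell(4,10) cadccda: ∅
  cell(0,7) bdcdcadc: ∅
  cell(1,8) dcdcadcc: ∅
  cell(2,9) cdcadccd: ∅
  cell(3,10) dcadccda: ∅
  cell(0,8) bdcdcadcc: ∅
  cell(1,9) dcdcadccd: ∅
  cell(2,10) cdcadccda: ∅
  cell(0,9) bdcdcadccd: ∅
  cell(1,10) dcdcadccda: {A,B}
  cell(0,10) bdcdcadccda: {S}

S ∈ T[0,10] ⇒ YES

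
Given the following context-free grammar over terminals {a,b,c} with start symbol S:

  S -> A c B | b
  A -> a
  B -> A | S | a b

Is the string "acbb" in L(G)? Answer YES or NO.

CNF form of G:
  S -> A X4 | b
  A -> a
  B -> A X3 | T1 T2 | a | b
  T0 -> c
  T1 -> a
  T2 -> b
  X3 -> T0 B
  X4 -> T0 B

CYK fill:
  cell(0,0) a: {A,B,T1}  orig:{A,B}
  cell(1,1) c: {T0}  orig:{}
  cell(2,2) b: {B,S,T2}  orig:{B,S}
  cell(3,3) b: {B,S,T2}  orig:{B,S}
  cell(0,1) ac: ∅
  cell(1,2) cb: {X3,X4}  orig:{}
  cell(2,3) bb: ∅
  cell(0,2) acb: {B,S}
  cell(1,3) cbb: ∅
  cell(0,3) acbb: ∅

S ∉ T[0,3] ⇒ NO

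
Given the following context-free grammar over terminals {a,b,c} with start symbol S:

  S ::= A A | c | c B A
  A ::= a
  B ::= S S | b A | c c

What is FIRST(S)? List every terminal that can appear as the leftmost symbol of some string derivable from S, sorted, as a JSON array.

FIRST iteration:
pass 1:
  A via A→a: +{a}
  B via B→b A: +{b}
  B via B→c c: +{c}
  S via S→A A: +{a}
  S via S→c: +{c}
  FIRST[S]={a,c}  FIRST[A]={a}  FIRST[B]={b,c}
pass 2:
  B via B→S S: +{a}
  FIRST[S]={a,c}  FIRST[A]={a}  FIRST[B]={a,b,c}
pass 3: (stable)
  FIRST[S]={a,c}  FIRST[A]={a}  FIRST[B]={a,b,c}

FIRST(S) = ["a", "c"]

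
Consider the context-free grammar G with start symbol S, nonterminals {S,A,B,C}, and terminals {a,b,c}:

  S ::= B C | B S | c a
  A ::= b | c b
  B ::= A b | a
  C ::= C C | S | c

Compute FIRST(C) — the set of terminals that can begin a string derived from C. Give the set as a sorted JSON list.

FIRST iteration:
pass 1:
  A via A→b: +{b}
  A via A→c b: +{c}
  B via B→A b: +{b,c}
  B via B→a: +{a}
  C via C→c: +{c}
  S via S→B C: +{a,b,c}
  FIRST(S)={a,b,c}  FIRST(A)={b,c}  FIRST(B)={a,b,c}  FIRST(C)={c}
pass 2:
  C via C→S: +{a,b}
  FIRST(S)={a,b,c}  FIRST(A)={b,c}  FIRST(B)={a,b,c}  FIRST(C)={a,b,c}
pass 3: (no change)
  FIRST(S)={a,b,c}  FIRST(A)={b,c}  FIRST(B)={a,b,c}  FIRST(C)={a,b,c}

FIRST(C) = ["a", "b", "c"]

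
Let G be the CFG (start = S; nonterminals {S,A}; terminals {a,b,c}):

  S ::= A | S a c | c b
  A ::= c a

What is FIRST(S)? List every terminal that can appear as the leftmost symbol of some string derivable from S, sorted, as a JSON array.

FIRST sets, iterate to fixpoint:
[1]
  A via A→c a: +{c}
  S via S→A: +{c}
  FIRST[S]={c}  FIRST[A]={c}
[2] (no change)
  FIRST[S]={c}  FIRST[A]={c}

FIRST(S) = ["c"]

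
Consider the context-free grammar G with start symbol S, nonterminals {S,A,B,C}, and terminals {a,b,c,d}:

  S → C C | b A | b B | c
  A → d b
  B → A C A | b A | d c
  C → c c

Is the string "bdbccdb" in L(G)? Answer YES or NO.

CNF form of G:
  S -> C C | T1 A | T1 B | c
  A -> T0 T1
  B -> A X3 | T0 T2 | T1 A
  C -> T2 T2
  T0 -> d
  T1 -> b
  T2 -> c
  X3 -> C A

CYK fill:
  cell(0,0) b: {T1}  orig:{}
  cell(1,1) d: {T0}  orig:{}
  cell(2,2) b: {T1}  orig:{}
  cell(3,3) c: {S,T2}  orig:{S}
  cell(4,4) c: {S,T2}  orig:{S}
  cell(5,5) d: {T0}  orig:{}
  cell(6,6) b: {T1}  orig:{}
  cell(0,1) bd: ∅
  cell(1,2) db: {A}
  cell(2,3) bc: ∅
  cell(3,4) cc: {C}
  cell(4,5) cd: ∅
  cell(5,6) db: {A}
  cell(0,2) bdb: {B,S}
  cell(1,3) dbc: ∅
  cell(2,4) bcc: ∅
  cell(3,5) ccd: ∅
  cell(4,6) cdb: ∅
  cell(0,3) bdbc: ∅
  cell(1,4) dbcc: ∅
  cell(2,5) bccd: ∅
  cell(3,6) ccdb: {X3}  orig:{}
  cell(0,4) bdbcc: ∅
  cell(1,5) dbccd: ∅
  cell(2,6) bccdb: ∅
  cell(0,5) bdbccd: ∅
  cell(1,6) dbccdb: {B}
  cell(0,6) bdbccdb: {S}

S ∈ T[0,6] ⇒ YES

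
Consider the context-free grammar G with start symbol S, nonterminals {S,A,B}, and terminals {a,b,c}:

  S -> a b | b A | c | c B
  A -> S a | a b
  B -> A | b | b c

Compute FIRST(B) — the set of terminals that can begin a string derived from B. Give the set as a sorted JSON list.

Compute FIRST by fixpoint:
[1]
  A via A→a b: +{a}
  B via B→A: +{a}
  B via B→b: +{b}
  S via S→a b: +{a}
  S via S→b A: +{b}
  S via S→c: +{c}
  FIRST(S)={a,b,c}  FIRST(A)={a}  FIRST(B)={a,b}
[2]
  A via A→S a: +{b,c}
  B via B→A: +{c}
  FIRST(S)={a,b,c}  FIRST(A)={a,b,c}  FIRST(B)={a,b,c}
[3] (no change)
  FIRST(S)={a,b,c}  FIRST(A)={a,b,c}  FIRST(B)={a,b,c}

FIRST(B) = ["a", "b", "c"]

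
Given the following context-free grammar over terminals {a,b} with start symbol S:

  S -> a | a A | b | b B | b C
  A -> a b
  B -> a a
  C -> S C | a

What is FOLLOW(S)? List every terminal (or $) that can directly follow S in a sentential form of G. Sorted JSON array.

FIRST iteration:
pass 1:
  A via A→a b: +{a}
  B via B→a a: +{a}
  C via C→a: +{a}
  S via S→a: +{a}
  S via S→b: +{b}
  S: {a,b}  A: {a}  B: {a}  C: {a}
pass 2:
  C via C→S C: +{b}
  S: {a,b}  A: {a}  B: {a}  C: {a,b}
pass 3: (stable)
  S: {a,b}  A: {a}  B: {a}  C: {a,b}

Compute FOLLOW by fixpoint:
seed FOLLOW(S) with $
pass 1:
  C→S C: FOLLOW(S) ⊇ FIRST(C) = {a,b}; new: +{a,b}
  S→a A: FOLLOW(A) ⊇ FOLLOW(S) ⊇ {$,a,b}; new: +{$,a,b}
  S→b B: FOLLOW(B) ⊇ FOLLOW(S) ⊇ {$,a,b}; new: +{$,a,b}
  S→b C: FOLLOW(C) ⊇ FOLLOW(S) ⊇ {$,a,b}; new: +{$,a,b}
  FOLLOW(S)={$,a,b}  FOLLOW(A)={$,a,b}  FOLLOW(B)={$,a,b}  FOLLOW(C)={$,a,b}
pass 2: (stable)
  FOLLOW(S)={$,a,b}  FOLLOW(A)={$,a,b}  FOLLOW(B)={$,a,b}  FOLLOW(C)={$,a,b}

FOLLOW(S) = ["$", "a", "b"]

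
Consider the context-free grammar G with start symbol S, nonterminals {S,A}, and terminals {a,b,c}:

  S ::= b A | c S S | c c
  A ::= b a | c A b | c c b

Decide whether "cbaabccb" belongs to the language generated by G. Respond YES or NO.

Convert to CNF:
  S -> T0 A | T2 T2 | T2 X5
  A -> T0 T1 | T2 X3 | T2 X4
  T0 -> b
  T1 -> a
  T2 -> c
  X3 -> A T0
  X4 -> T2 T0
  X5 -> S S

Fill CYK table bottom-up:
  [0..0]={T2}  "c"  orig:{}
  [1..1]={T0}  "b"  orig:{}
  [2..2]={T1}  "a"  orig:{}
  [3..3]={T1}  "a"  orig:{}
  [4..4]={T0}  "b"  orig:{}
  [5..5]={T2}  "c"  orig:{}
  [6..6]={T2}  "c"  orig:{}
  [7..7]={T0}  "b"  orig:{}
  [0..1]={X4}  "cb"  orig:{}
  [1..2]={A}  "ba"
  [2..3]=∅  "aa"
  [3..4]=∅  "ab"
  [4..5]=∅  "bc"
  [5..6]={S}  "cc"
  [6..7]={X4}  "cb"  orig:{}
  [0..2]=∅  "cba"
  [1..3]=∅  "baa"
  [2..4]=∅  "aab"
  [3..5]=∅  "abc"
  [4..6]=∅  "bcc"
  [5..7]={A}  "ccb"
  [0..3]=∅  "cbaa"
  [1..4]=∅  "baab"
  [2..5]=∅  "aabc"
  [3..6]=∅  "abcc"
  [4..7]={S}  "bccb"
  [0..4]=∅  "cbaab"
  [1..5]=∅  "baabc"
  [2..6]=∅  "aabcc"
  [3..7]=∅  "abccb"
  [0..5]=∅  "cbaabc"
  [1..6]=∅  "baabcc"
  [2..7]=∅  "aabccb"
  [0..6]=∅  "cbaabcc"
  [1..7]=∅  "baabccb"
  [0..7]=∅  "cbaabccb"

S ∉ T[0,7] ⇒ NO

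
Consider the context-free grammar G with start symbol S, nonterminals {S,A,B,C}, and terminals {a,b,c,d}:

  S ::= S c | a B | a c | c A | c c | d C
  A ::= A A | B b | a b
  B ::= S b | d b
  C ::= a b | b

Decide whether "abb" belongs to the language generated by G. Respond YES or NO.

Convert to CNF:
  S -> S T3 | T1 B | T1 T3 | T2 C | T3 A | T3 T3
  A -> A A | B T0 | T1 T0
  B -> S T0 | T2 T0
  C -> T1 T0 | b
  T0 -> b
  T1 -> a
  T2 -> d
  T3 -> c

CYK table (by increasing span):
  [0..0]={T1}  "a"  orig:{}
  [1..1]={C,T0}  "b"  orig:{C}
  [2..2]={C,T0}  "b"  orig:{C}
  [0..1]={A,C}  "ab"
  [1..2]=∅  "bb"
  [0..2]=∅  "abb"

S ∉ T[0,2] ⇒ NO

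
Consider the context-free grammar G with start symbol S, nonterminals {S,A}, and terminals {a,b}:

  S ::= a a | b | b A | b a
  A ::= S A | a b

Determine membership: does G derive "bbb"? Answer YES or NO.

Convert to CNF:
  S -> T0 T0 | T1 A | T1 T0 | b
  A -> S A | T0 T1
  T0 -> a
  T1 -> b

Fill CYK table bottom-up:
  cell(0,0) b: {S,T1}  orig:{S}
  cell(1,1) b: {S,T1}  orig:{S}
  cell(2,2) b: {S,T1}  orig:{S}
  cell(0,1) bb: ∅
  cell(1,2) bb: ∅
  cell(0,2) bbb: ∅

S ∉ T[0,2] ⇒ NO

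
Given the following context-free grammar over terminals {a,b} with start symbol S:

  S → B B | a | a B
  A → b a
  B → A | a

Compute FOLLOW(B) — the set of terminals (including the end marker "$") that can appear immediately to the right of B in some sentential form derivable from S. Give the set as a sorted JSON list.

FIRST iteration:
[1]
  A via A→b a: +{b}
  B via B→A: +{b}
  B via B→a: +{a}
  S via S→B B: +{a,b}
  FIRST[S]={a,b}  FIRST[A]={b}  FIRST[B]={a,b}
[2] done
  FIRST[S]={a,b}  FIRST[A]={b}  FIRST[B]={a,b}

FOLLOW sets:
seed FOLLOW(S) with $
round 1:
  S→B B: FOLLOW(B) ⊇ FIRST(B) = {a,b}; new: +{a,b}
  S→B B: FOLLOW(B) ⊇ FOLLOW(S) ⊇ {$}; new: +{$}
  FOLLOW[S]={$}  FOLLOW[A]={}  FOLLOW[B]={$,a,b}
round 2:
  B→A: FOLLOW(A) ⊇ FOLLOW(B) ⊇ {$,a,b}; new: +{$,a,b}
  FOLLOW[S]={$}  FOLLOW[A]={$,a,b}  FOLLOW[B]={$,a,b}
round 3: — fixpoint
  FOLLOW[S]={$}  FOLLOW[A]={$,a,b}  FOLLOW[B]={$,a,b}

FOLLOW(B) = ["$", "a", "b"]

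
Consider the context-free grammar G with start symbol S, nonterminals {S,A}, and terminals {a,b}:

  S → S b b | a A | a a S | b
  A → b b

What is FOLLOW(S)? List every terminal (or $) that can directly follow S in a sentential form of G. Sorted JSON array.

FIRST iteration:
round 1:
  A via A→b b: +{b}
  S via S→a A: +{a}
  S via S→b: +{b}
  S: {a,b}  A: {b}
round 2: — fixpoint
  S: {a,b}  A: {b}

FOLLOW sets:
FOLLOW(S) := {$}
iter 1:
  S→S b b: FOLLOW(S) ⊇ FIRST(b) = {b}; new: +{b}
  S→a A: FOLLOW(A) ⊇ FOLLOW(S) ⊇ {$,b}; new: +{$,b}
  S: {$,b}  A: {$,b}
iter 2: — fixpoint
  S: {$,b}  A: {$,b}

FOLLOW(S) = ["$", "b"]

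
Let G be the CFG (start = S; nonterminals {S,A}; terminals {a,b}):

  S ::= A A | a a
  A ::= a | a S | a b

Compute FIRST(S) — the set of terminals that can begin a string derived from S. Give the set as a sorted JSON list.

FIRST iteration:
[1]
  A via A→a: +{a}
  S via S→A A: +{a}
  FIRST(S)={a}  FIRST(A)={a}
[2] (no change)
  FIRST(S)={a}  FIRST(A)={a}

FIRST(S) = ["a"]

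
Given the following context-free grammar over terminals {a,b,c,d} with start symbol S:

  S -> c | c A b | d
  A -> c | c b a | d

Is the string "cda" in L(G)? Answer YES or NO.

CNF form of G:
  S -> T0 X4 | c | d
  A -> T0 X3 | c | d
  T0 -> c
  T1 -> b
  T2 -> a
  X3 -> T1 T2
  X4 -> A T1

CYK table (by increasing span):
  [0..0]={A,S,T0}  "c"  orig:{A,S}
  [1..1]={A,S}  "d"
  [2..2]={T2}  "a"  orig:{}
  [0..1]=∅  "cd"
  [1..2]=∅  "da"
  [0..2]=∅  "cda"

S ∉ T[0,2] ⇒ NO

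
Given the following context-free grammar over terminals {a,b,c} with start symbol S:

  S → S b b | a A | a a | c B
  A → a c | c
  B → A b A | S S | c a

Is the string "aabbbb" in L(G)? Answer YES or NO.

CNF form of G:
  S -> S X4 | T0 A | T0 T0 | T1 B
  A -> T0 T1 | c
  B -> A X3 | S S | T1 T0
  T0 -> a
  T1 -> c
  T2 -> b
  X3 -> T2 A
  X4 -> T2 T2

CYK table (by increasing span):
  T[0,0] 'a' = {T0}  orig:{}
  T[1,1] 'a' = {T0}  orig:{}
  T[2,2] 'b' = {T2}  orig:{}
  T[3,3] 'b' = {T2}  orig:{}
  T[4,4] 'b' = {T2}  orig:{}
  T[5,5] 'b' = {T2}  orig:{}
  T[0,1] 'aa' = {S}
  T[1,2] 'ab' = ∅
  T[2,3] 'bb' = {X4}  orig:{}
  T[3,4] 'bb' = {X4}  orig:{}
  T[4,5] 'bb' = {X4}  orig:{}
  T[0,2] 'aab' = ∅
  T[1,3] 'abb' = ∅
  T[2,4] 'bbb' = ∅
  T[3,5] 'bbb' = ∅
  T[0,3] 'aabb' = {S}
  T[1,4] 'abbb' = ∅
  T[2,5] 'bbbb' = ∅
  T[0,4] 'aabbb' = ∅
  T[1,5] 'abbbb' = ∅
  T[0,5] 'aabbbb' = {S}

S ∈ T[0,5] ⇒ YES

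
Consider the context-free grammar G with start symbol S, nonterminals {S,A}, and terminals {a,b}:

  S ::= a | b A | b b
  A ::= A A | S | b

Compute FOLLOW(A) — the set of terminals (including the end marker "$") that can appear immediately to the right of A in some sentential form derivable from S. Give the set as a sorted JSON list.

Compute FIRST by fixpoint:
iter 1:
  A via A→b: +{b}
  S via S→a: +{a}
  S via S→b A: +{b}
  FIRST(S)={a,b}  FIRST(A)={b}
iter 2:
  A via A→S: +{a}
  FIRST(S)={a,b}  FIRST(A)={a,b}
iter 3: done
  FIRST(S)={a,b}  FIRST(A)={a,b}

FOLLOW iteration:
FOLLOW(S) := {$}
iter 1:
  A→A A: FOLLOW(A) ⊇ FIRST(A) = {a,b}; new: +{a,b}
  A→S: FOLLOW(S) ⊇ FOLLOW(A) ⊇ {a,b}; new: +{a,b}
  S→b A: FOLLOW(A) ⊇ FOLLOW(S) ⊇ {$,a,b}; new: +{$}
  FOLLOW(S)={$,a,b}  FOLLOW(A)={$,a,b}
iter 2: done
  FOLLOW(S)={$,a,b}  FOLLOW(A)={$,a,b}

FOLLOW(A) = ["$", "a", "b"]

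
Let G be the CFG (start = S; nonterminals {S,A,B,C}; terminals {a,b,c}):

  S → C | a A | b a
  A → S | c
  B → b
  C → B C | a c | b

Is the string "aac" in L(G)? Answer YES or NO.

CNF form of G:
  S -> B C | T0 A | T0 T1 | T2 T0 | b
  A -> B C | T0 A | T0 T1 | T2 T0 | b | c
  B -> b
  C -> B C | T0 T1 | b
  T0 -> a
  T1 -> c
  T2 -> b

Fill CYK table bottom-up:
  [0..0]={T0}  "a"  orig:{}
  [1..1]={T0}  "a"  orig:{}
  [2..2]={A,T1}  "c"  orig:{A}
  [0..1]=∅  "aa"
  [1..2]={A,C,S}  "ac"
  [0..2]={A,S}  "aac"

S ∈ T[0,2] ⇒ YES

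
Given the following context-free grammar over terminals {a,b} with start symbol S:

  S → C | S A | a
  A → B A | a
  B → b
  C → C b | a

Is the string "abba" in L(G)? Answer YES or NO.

Convert to CNF:
  S -> C T0 | S A | a
  A -> B A | a
  B -> b
  C -> C T0 | a
  T0 -> b

Fill CYK table bottom-up:
  cell(0,0) a: {A,C,S}
  cell(1,1) b: {B,T0}  orig:{B}
  cell(2,2) b: {B,T0}  orig:{B}
  cell(3,3) a: {A,C,S}
  cell(0,1) ab: {C,S}
  cell(1,2) bb: ∅
  cell(2,3) ba: {A}
  cell(0,2) abb: {C,S}
  cell(1,3) bba: {A}
  cell(0,3) abba: {S}

S ∈ T[0,3] ⇒ YES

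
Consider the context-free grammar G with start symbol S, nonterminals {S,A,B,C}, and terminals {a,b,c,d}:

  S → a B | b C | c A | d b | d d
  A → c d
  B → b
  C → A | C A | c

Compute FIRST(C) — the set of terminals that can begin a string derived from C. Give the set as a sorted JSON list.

Compute FIRST by fixpoint:
[1]
  A via A→c d: +{c}
  B via B→b: +{b}
  C via C→A: +{c}
  S via S→a B: +{a}
  S via S→b C: +{b}
  S via S→c A: +{c}
  S via S→d b: +{d}
  FIRST(S)={a,b,c,d}  FIRST(A)={c}  FIRST(B)={b}  FIRST(C)={c}
[2] — fixpoint
  FIRST(S)={a,b,c,d}  FIRST(A)={c}  FIRST(B)={b}  FIRST(C)={c}

FIRST(C) = ["c"]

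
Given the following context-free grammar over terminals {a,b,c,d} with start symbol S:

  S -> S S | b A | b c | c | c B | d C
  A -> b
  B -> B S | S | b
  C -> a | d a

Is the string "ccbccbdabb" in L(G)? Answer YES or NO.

Convert to CNF:
  S -> S S | T0 A | T0 T1 | T1 B | T2 C | c
  A -> b
  B -> B S | S S | T0 A | T0 T1 | T1 B | T2 C | b | c
  C -> T2 T3 | a
  T0 -> b
  T1 -> c
  T2 -> d
  T3 -> a

CYK table (by increasing span):
  [0..0]={B,S,T1}  "c"  orig:{B,S}
  [1..1]={B,S,T1}  "c"  orig:{B,S}
  [2..2]={A,B,T0}  "b"  orig:{A,B}
  [3..3]={B,S,T1}  "c"  orig:{B,S}
  [4..4]={B,S,T1}  "c"  orig:{B,S}
  [5..5]={A,B,T0}  "b"  orig:{A,B}
  [6..6]={T2}  "d"  orig:{}
  [7..7]={C,T3}  "a"  orig:{C}
  [8..8]={A,B,T0}  "b"  orig:{A,B}
  [9..9]={A,B,T0}  "b"  orig:{A,B}
  [0..1]={B,S}  "cc"
  [1..2]={B,S}  "cb"
  [2..3]={B,S}  "bc"
  [3..4]={B,S}  "cc"
  [4..5]={B,S}  "cb"
  [5..6]=∅  "bd"
  [6..7]={B,C,S}  "da"
  [7..8]=∅  "ab"
  [8..9]={B,S}  "bb"
  [0..2]={B,S}  "ccb"
  [1..3]={B,S}  "cbc"
  [2..4]={B,S}  "bcc"
  [3..5]={B,S}  "ccb"
  [4..6]=∅  "cbd"
  [5..7]={B}  "bda"
  [6..8]=∅  "dab"
  [7..9]=∅  "abb"
  [0..3]={B,S}  "ccbc"
  [1..4]={B,S}  "cbcc"
  [2..5]={B,S}  "bccb"
  [3..6]=∅  "ccbd"
  [4..7]={B,S}  "cbda"
  [5..8]=∅  "bdab"
  [6..9]={B,S}  "dabb"
  [0..4]={B,S}  "ccbcc"
  [1..5]={B,S}  "cbccb"
  [2..6]=∅  "bccbd"
  [3..7]={B,S}  "ccbda"
  [4..8]=∅  "cbdab"
  [5..9]={B}  "bdabb"
  [0..5]={B,S}  "ccbccb"
  [1..6]=∅  "cbccbd"
  [2..7]={B,S}  "bccbda"
  [3..8]=∅  "ccbdab"
  [4..9]={B,S}  "cbdabb"
  [0..6]=∅  "ccbccbd"
  [1..7]={B,S}  "cbccbda"
  [2..8]=∅  "bccbdab"
  [3..9]={B,S}  "ccbdabb"
  [0..7]={B,S}  "ccbccbda"
  [1..8]=∅  "cbccbdab"
  [2..9]={B,S}  "bccbdabb"
  [0..8]=∅  "ccbccbdab"
  [1..9]={B,S}  "cbccbdabb"
  [0..9]={B,S}  "ccbccbdabb"

S ∈ T[0,9] ⇒ YES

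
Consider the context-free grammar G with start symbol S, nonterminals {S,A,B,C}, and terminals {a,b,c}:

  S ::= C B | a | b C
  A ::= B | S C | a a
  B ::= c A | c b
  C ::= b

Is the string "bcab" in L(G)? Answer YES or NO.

CNF form of G:
  S -> C B | T2 C | a
  A -> S C | T0 T0 | T1 A | T1 T2
  B -> T1 A | T1 T2
  C -> b
  T0 -> a
  T1 -> c
  T2 -> b

CYK table (by increasing span):
  [0..0]={C,T2}  "b"  orig:{C}
  [1..1]={T1}  "c"  orig:{}
  [2..2]={S,T0}  "a"  orig:{S}
  [3..3]={C,T2}  "b"  orig:{C}
  [0..1]=∅  "bc"
  [1..2]=∅  "ca"
  [2..3]={A}  "ab"
  [0..2]=∅  "bca"
  [1..3]={A,B}  "cab"
  [0..3]={S}  "bcab"

S ∈ T[0,3] ⇒ YES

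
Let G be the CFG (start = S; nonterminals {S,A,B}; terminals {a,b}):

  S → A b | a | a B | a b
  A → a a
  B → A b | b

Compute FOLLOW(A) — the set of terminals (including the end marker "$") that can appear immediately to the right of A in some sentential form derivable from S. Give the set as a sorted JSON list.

FIRST iteration:
iter 1:
  A via A→a a: +{a}
  B via B→A b: +{a}
  B via B→b: +{b}
  S via S→A b: +{a}
  FIRST[S]={a}  FIRST[A]={a}  FIRST[B]={a,b}
iter 2: (stable)
  FIRST[S]={a}  FIRST[A]={a}  FIRST[B]={a,b}

FOLLOW iteration:
seed FOLLOW(S) with $
iter 1:
  B→A b: FOLLOW(A) ⊇ FIRST(b) = {b}; new: +{b}
  S→a B: FOLLOW(B) ⊇ FOLLOW(S) ⊇ {$}; new: +{$}
  S: {$}  A: {b}  B: {$}
iter 2: done
  S: {$}  A: {b}  B: {$}

FOLLOW(A) = ["b"]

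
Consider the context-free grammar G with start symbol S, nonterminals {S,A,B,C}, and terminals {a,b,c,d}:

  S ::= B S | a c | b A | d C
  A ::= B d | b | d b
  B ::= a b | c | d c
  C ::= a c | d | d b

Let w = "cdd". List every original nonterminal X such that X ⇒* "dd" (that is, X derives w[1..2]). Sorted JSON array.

CNF form of G:
  S -> B S | T0 C | T1 A | T2 T3
  A -> B T0 | T0 T1 | b
  B -> T0 T3 | T2 T1 | c
  C -> T0 T1 | T2 T3 | d
  T0 -> d
  T1 -> b
  T2 -> a
  T3 -> c

Fill CYK table bottom-up (cells [i..j] with 1 ≤ i ≤ j ≤ 2 only):
  cell(1,1) d: {C,T0}  orig:{C}
  cell(2,2) d: {C,T0}  orig:{C}
  cell(1,2) dd: {S}

Original NTs in T[1,2] deriving "dd": ["S"]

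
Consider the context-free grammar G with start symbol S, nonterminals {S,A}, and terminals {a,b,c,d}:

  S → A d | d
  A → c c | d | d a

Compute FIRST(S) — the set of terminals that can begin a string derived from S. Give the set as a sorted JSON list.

FIRST iteration:
round 1:
  A via A→c c: +{c}
  A via A→d: +{d}
  S via S→A d: +{c,d}
  S: {c,d}  A: {c,d}
round 2: (no change)
  S: {c,d}  A: {c,d}

FIRST(S) = ["c", "d"]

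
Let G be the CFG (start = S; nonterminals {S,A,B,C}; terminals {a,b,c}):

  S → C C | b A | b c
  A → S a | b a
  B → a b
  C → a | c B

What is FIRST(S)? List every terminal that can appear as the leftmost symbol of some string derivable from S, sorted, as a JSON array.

FIRST iteration:
[1]
  A via A→b a: +{b}
  B via B→a b: +{a}
  C via C→a: +{a}
  C via C→c B: +{c}
  S via S→C C: +{a,c}
  S via S→b A: +{b}
  S: {a,b,c}  A: {b}  B: {a}  C: {a,c}
[2]
  A via A→S a: +{a,c}
  S: {a,b,c}  A: {a,b,c}  B: {a}  C: {a,c}
[3] done
  S: {a,b,c}  A: {a,b,c}  B: {a}  C: {a,c}

FIRST(S) = ["a", "b", "c"]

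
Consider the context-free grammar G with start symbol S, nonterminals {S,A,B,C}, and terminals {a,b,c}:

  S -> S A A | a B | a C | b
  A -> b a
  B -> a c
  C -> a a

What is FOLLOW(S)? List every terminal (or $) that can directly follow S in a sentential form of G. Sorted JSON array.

Compute FIRST by fixpoint:
iter 1:
  A via A→b a: +{b}
  B via B→a c: +{a}
  C via C→a a: +{a}
  S via S→a B: +{a}
  S via S→b: +{b}
  S: {a,b}  A: {b}  B: {a}  C: {a}
iter 2: — fixpoint
  S: {a,b}  A: {b}  B: {a}  C: {a}

FOLLOW iteration:
initialize: $ ∈ FOLLOW(S)
iter 1:
  S→S A A: FOLLOW(S) ⊇ FIRST(A) = {b}; new: +{b}
  S→S A A: FOLLOW(A) ⊇ FIRST(A) = {b}; new: +{b}
  S→S A A: FOLLOW(A) ⊇ FOLLOW(S) ⊇ {$,b}; new: +{$}
  S→a B: FOLLOW(B) ⊇ FOLLOW(S) ⊇ {$,b}; new: +{$,b}
  S→a C: FOLLOW(C) ⊇ FOLLOW(S) ⊇ {$,b}; new: +{$,b}
  FOLLOW[S]={$,b}  FOLLOW[A]={$,b}  FOLLOW[B]={$,b}  FOLLOW[C]={$,b}
iter 2: (no change)
  FOLLOW[S]={$,b}  FOLLOW[A]={$,b}  FOLLOW[B]={$,b}  FOLLOW[C]={$,b}

FOLLOW(S) = ["$", "b"]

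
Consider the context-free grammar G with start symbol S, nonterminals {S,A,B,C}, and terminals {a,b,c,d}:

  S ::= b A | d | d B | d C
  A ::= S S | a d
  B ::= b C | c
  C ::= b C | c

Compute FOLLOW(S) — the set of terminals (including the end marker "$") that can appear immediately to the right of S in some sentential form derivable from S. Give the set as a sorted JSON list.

FIRST iteration:
iter 1:
  A via A→a d: +{a}
  B via B→b C: +{b}
  B via B→c: +{c}
  C via C→b C: +{b}
  C via C→c: +{c}
  S via S→b A: +{b}
  S via S→d: +{d}
  FIRST[S]={b,d}  FIRST[A]={a}  FIRST[B]={b,c}  FIRST[C]={b,c}
iter 2:
  A via A→S S: +{b,d}
  FIRST[S]={b,d}  FIRST[A]={a,b,d}  FIRST[B]={b,c}  FIRST[C]={b,c}
iter 3: (stable)
  FIRST[S]={b,d}  FIRST[A]={a,b,d}  FIRST[B]={b,c}  FIRST[C]={b,c}

FOLLOW iteration:
seed FOLLOW(S) with $
round 1:
  A→S S: FOLLOW(S) ⊇ FIRST(S) = {b,d}; new: +{b,d}
  S→b A: FOLLOW(A) ⊇ FOLLOW(S) ⊇ {$,b,d}; new: +{$,b,d}
  S→d B: FOLLOW(B) ⊇ FOLLOW(S) ⊇ {$,b,d}; new: +{$,b,d}
  S→d C: FOLLOW(C) ⊇ FOLLOW(S) ⊇ {$,b,d}; new: +{$,b,d}
  FOLLOW[S]={$,b,d}  FOLLOW[A]={$,b,d}  FOLLOW[B]={$,b,d}  FOLLOW[C]={$,b,d}
round 2: — fixpoint
  FOLLOW[S]={$,b,d}  FOLLOW[A]={$,b,d}  FOLLOW[B]={$,b,d}  FOLLOW[C]={$,b,d}

FOLLOW(S) = ["$", "b", "d"]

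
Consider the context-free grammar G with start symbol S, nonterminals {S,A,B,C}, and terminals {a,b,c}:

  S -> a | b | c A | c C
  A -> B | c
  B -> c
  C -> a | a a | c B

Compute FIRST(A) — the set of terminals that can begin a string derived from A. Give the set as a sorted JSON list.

Compute FIRST by fixpoint:
iter 1:
  A via A→c: +{c}
  B via B→c: +{c}
  C via C→a: +{a}
  C via C→c B: +{c}
  S via S→a: +{a}
  S via S→b: +{b}
  S via S→c A: +{c}
  FIRST(S)={a,b,c}  FIRST(A)={c}  FIRST(B)={c}  FIRST(C)={a,c}
iter 2: (stable)
  FIRST(S)={a,b,c}  FIRST(A)={c}  FIRST(B)={c}  FIRST(C)={a,c}

FIRST(A) = ["c"]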